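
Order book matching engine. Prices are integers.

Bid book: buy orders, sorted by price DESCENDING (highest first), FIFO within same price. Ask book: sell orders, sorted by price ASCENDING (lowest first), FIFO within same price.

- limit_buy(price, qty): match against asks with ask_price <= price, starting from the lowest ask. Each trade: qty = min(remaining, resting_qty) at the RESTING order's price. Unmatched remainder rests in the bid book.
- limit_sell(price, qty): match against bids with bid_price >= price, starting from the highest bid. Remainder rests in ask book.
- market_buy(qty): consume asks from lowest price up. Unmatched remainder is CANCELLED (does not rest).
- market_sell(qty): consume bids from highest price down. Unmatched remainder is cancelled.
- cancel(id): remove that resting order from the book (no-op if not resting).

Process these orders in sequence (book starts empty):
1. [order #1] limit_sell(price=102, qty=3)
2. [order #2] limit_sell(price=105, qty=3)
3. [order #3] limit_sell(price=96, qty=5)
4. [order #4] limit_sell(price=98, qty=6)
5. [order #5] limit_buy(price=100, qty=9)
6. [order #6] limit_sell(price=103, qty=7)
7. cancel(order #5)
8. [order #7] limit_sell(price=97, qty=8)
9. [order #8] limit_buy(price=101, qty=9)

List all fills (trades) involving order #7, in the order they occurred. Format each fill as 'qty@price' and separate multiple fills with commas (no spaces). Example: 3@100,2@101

After op 1 [order #1] limit_sell(price=102, qty=3): fills=none; bids=[-] asks=[#1:3@102]
After op 2 [order #2] limit_sell(price=105, qty=3): fills=none; bids=[-] asks=[#1:3@102 #2:3@105]
After op 3 [order #3] limit_sell(price=96, qty=5): fills=none; bids=[-] asks=[#3:5@96 #1:3@102 #2:3@105]
After op 4 [order #4] limit_sell(price=98, qty=6): fills=none; bids=[-] asks=[#3:5@96 #4:6@98 #1:3@102 #2:3@105]
After op 5 [order #5] limit_buy(price=100, qty=9): fills=#5x#3:5@96 #5x#4:4@98; bids=[-] asks=[#4:2@98 #1:3@102 #2:3@105]
After op 6 [order #6] limit_sell(price=103, qty=7): fills=none; bids=[-] asks=[#4:2@98 #1:3@102 #6:7@103 #2:3@105]
After op 7 cancel(order #5): fills=none; bids=[-] asks=[#4:2@98 #1:3@102 #6:7@103 #2:3@105]
After op 8 [order #7] limit_sell(price=97, qty=8): fills=none; bids=[-] asks=[#7:8@97 #4:2@98 #1:3@102 #6:7@103 #2:3@105]
After op 9 [order #8] limit_buy(price=101, qty=9): fills=#8x#7:8@97 #8x#4:1@98; bids=[-] asks=[#4:1@98 #1:3@102 #6:7@103 #2:3@105]

Answer: 8@97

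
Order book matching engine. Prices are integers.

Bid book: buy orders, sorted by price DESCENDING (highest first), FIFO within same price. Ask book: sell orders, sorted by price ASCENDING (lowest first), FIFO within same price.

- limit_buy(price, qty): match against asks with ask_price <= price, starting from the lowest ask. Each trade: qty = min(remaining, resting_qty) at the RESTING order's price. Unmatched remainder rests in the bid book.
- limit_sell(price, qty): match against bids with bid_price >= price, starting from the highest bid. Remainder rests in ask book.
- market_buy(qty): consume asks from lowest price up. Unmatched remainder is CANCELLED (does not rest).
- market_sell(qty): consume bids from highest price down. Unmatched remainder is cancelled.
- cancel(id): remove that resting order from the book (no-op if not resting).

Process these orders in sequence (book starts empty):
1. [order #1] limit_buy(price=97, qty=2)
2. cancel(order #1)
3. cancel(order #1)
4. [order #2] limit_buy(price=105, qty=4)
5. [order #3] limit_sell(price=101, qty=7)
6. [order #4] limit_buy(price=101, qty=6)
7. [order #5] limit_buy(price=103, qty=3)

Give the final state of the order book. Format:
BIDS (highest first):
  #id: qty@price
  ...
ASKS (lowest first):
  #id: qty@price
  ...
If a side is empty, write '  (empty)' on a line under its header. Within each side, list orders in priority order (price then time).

Answer: BIDS (highest first):
  #5: 3@103
  #4: 3@101
ASKS (lowest first):
  (empty)

Derivation:
After op 1 [order #1] limit_buy(price=97, qty=2): fills=none; bids=[#1:2@97] asks=[-]
After op 2 cancel(order #1): fills=none; bids=[-] asks=[-]
After op 3 cancel(order #1): fills=none; bids=[-] asks=[-]
After op 4 [order #2] limit_buy(price=105, qty=4): fills=none; bids=[#2:4@105] asks=[-]
After op 5 [order #3] limit_sell(price=101, qty=7): fills=#2x#3:4@105; bids=[-] asks=[#3:3@101]
After op 6 [order #4] limit_buy(price=101, qty=6): fills=#4x#3:3@101; bids=[#4:3@101] asks=[-]
After op 7 [order #5] limit_buy(price=103, qty=3): fills=none; bids=[#5:3@103 #4:3@101] asks=[-]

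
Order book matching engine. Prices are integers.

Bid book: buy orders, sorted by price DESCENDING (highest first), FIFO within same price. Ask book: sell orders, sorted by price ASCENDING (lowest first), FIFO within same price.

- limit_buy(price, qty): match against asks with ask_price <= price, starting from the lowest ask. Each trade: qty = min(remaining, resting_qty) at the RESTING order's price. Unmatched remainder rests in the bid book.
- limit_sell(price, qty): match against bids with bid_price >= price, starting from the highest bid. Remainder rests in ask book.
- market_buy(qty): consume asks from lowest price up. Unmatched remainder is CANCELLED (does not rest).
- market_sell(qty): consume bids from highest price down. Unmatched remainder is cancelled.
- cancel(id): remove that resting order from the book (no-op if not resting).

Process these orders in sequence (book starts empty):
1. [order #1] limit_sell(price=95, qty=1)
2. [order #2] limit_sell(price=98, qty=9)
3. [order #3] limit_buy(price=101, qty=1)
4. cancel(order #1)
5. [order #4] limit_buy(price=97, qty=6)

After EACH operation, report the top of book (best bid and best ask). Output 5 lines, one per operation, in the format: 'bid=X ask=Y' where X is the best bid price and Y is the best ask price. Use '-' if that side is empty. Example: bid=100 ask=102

Answer: bid=- ask=95
bid=- ask=95
bid=- ask=98
bid=- ask=98
bid=97 ask=98

Derivation:
After op 1 [order #1] limit_sell(price=95, qty=1): fills=none; bids=[-] asks=[#1:1@95]
After op 2 [order #2] limit_sell(price=98, qty=9): fills=none; bids=[-] asks=[#1:1@95 #2:9@98]
After op 3 [order #3] limit_buy(price=101, qty=1): fills=#3x#1:1@95; bids=[-] asks=[#2:9@98]
After op 4 cancel(order #1): fills=none; bids=[-] asks=[#2:9@98]
After op 5 [order #4] limit_buy(price=97, qty=6): fills=none; bids=[#4:6@97] asks=[#2:9@98]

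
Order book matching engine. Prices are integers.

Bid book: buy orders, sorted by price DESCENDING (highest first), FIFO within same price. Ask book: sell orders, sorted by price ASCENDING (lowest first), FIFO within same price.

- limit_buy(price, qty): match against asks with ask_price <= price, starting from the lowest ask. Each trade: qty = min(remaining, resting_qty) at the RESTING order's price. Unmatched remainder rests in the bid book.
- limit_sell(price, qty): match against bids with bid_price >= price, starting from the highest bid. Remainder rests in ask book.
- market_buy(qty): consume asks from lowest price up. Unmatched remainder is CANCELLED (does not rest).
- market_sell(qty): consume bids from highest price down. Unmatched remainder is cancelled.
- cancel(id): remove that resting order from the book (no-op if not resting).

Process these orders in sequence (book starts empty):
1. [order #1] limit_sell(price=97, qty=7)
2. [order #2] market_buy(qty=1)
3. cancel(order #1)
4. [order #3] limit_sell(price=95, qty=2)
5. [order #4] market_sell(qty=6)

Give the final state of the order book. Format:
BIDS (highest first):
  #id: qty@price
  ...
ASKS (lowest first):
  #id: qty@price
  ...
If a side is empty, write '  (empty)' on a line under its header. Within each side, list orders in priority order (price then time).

Answer: BIDS (highest first):
  (empty)
ASKS (lowest first):
  #3: 2@95

Derivation:
After op 1 [order #1] limit_sell(price=97, qty=7): fills=none; bids=[-] asks=[#1:7@97]
After op 2 [order #2] market_buy(qty=1): fills=#2x#1:1@97; bids=[-] asks=[#1:6@97]
After op 3 cancel(order #1): fills=none; bids=[-] asks=[-]
After op 4 [order #3] limit_sell(price=95, qty=2): fills=none; bids=[-] asks=[#3:2@95]
After op 5 [order #4] market_sell(qty=6): fills=none; bids=[-] asks=[#3:2@95]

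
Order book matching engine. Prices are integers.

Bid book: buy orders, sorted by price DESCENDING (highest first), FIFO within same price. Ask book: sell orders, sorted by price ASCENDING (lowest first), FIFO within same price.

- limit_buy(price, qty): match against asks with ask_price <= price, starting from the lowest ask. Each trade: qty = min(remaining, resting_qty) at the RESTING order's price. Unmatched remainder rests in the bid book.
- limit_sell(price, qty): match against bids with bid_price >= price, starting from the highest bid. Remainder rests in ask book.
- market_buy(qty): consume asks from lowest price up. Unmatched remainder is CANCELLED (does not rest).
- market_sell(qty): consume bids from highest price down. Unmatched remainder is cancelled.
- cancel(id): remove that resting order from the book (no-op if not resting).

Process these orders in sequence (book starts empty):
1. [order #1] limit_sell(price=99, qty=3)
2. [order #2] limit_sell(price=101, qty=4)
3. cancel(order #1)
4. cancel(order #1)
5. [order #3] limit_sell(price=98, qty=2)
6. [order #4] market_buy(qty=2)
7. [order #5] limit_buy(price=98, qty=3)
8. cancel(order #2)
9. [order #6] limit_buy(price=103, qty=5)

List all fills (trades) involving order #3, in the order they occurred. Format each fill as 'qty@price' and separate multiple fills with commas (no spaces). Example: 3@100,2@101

Answer: 2@98

Derivation:
After op 1 [order #1] limit_sell(price=99, qty=3): fills=none; bids=[-] asks=[#1:3@99]
After op 2 [order #2] limit_sell(price=101, qty=4): fills=none; bids=[-] asks=[#1:3@99 #2:4@101]
After op 3 cancel(order #1): fills=none; bids=[-] asks=[#2:4@101]
After op 4 cancel(order #1): fills=none; bids=[-] asks=[#2:4@101]
After op 5 [order #3] limit_sell(price=98, qty=2): fills=none; bids=[-] asks=[#3:2@98 #2:4@101]
After op 6 [order #4] market_buy(qty=2): fills=#4x#3:2@98; bids=[-] asks=[#2:4@101]
After op 7 [order #5] limit_buy(price=98, qty=3): fills=none; bids=[#5:3@98] asks=[#2:4@101]
After op 8 cancel(order #2): fills=none; bids=[#5:3@98] asks=[-]
After op 9 [order #6] limit_buy(price=103, qty=5): fills=none; bids=[#6:5@103 #5:3@98] asks=[-]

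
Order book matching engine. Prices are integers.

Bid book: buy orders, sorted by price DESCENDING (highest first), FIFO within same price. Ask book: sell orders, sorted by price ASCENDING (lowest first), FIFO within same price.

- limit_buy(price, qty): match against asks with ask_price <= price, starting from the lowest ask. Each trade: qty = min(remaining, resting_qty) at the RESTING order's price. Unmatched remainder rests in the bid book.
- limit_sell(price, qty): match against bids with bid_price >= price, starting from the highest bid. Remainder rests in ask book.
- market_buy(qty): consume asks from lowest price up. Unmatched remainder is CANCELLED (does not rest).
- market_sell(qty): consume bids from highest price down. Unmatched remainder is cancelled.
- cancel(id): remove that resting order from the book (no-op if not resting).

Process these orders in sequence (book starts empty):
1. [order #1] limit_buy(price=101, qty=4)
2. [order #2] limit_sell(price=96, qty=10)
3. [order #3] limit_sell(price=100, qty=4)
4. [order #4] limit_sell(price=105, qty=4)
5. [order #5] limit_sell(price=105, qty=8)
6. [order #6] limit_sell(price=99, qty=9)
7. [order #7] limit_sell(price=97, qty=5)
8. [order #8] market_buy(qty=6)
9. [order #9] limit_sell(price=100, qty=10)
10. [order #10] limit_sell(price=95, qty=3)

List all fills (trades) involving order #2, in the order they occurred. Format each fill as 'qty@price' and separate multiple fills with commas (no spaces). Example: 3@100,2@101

Answer: 4@101,6@96

Derivation:
After op 1 [order #1] limit_buy(price=101, qty=4): fills=none; bids=[#1:4@101] asks=[-]
After op 2 [order #2] limit_sell(price=96, qty=10): fills=#1x#2:4@101; bids=[-] asks=[#2:6@96]
After op 3 [order #3] limit_sell(price=100, qty=4): fills=none; bids=[-] asks=[#2:6@96 #3:4@100]
After op 4 [order #4] limit_sell(price=105, qty=4): fills=none; bids=[-] asks=[#2:6@96 #3:4@100 #4:4@105]
After op 5 [order #5] limit_sell(price=105, qty=8): fills=none; bids=[-] asks=[#2:6@96 #3:4@100 #4:4@105 #5:8@105]
After op 6 [order #6] limit_sell(price=99, qty=9): fills=none; bids=[-] asks=[#2:6@96 #6:9@99 #3:4@100 #4:4@105 #5:8@105]
After op 7 [order #7] limit_sell(price=97, qty=5): fills=none; bids=[-] asks=[#2:6@96 #7:5@97 #6:9@99 #3:4@100 #4:4@105 #5:8@105]
After op 8 [order #8] market_buy(qty=6): fills=#8x#2:6@96; bids=[-] asks=[#7:5@97 #6:9@99 #3:4@100 #4:4@105 #5:8@105]
After op 9 [order #9] limit_sell(price=100, qty=10): fills=none; bids=[-] asks=[#7:5@97 #6:9@99 #3:4@100 #9:10@100 #4:4@105 #5:8@105]
After op 10 [order #10] limit_sell(price=95, qty=3): fills=none; bids=[-] asks=[#10:3@95 #7:5@97 #6:9@99 #3:4@100 #9:10@100 #4:4@105 #5:8@105]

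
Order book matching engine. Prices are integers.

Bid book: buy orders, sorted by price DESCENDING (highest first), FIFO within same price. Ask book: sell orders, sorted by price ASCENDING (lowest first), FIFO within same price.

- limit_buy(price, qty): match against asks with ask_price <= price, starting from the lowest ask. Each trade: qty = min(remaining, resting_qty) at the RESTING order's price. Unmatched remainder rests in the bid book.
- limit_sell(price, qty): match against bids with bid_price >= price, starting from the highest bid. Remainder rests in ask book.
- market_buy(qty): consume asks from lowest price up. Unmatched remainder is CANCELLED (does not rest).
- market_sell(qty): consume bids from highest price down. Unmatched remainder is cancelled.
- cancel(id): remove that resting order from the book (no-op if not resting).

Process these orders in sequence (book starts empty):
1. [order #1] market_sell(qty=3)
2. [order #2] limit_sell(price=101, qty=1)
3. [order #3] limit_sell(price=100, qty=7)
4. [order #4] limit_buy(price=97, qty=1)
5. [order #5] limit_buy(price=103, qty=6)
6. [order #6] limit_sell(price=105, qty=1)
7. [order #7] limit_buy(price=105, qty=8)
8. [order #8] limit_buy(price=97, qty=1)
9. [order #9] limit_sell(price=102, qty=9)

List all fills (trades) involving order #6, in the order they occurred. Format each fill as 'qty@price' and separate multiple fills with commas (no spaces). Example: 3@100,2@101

Answer: 1@105

Derivation:
After op 1 [order #1] market_sell(qty=3): fills=none; bids=[-] asks=[-]
After op 2 [order #2] limit_sell(price=101, qty=1): fills=none; bids=[-] asks=[#2:1@101]
After op 3 [order #3] limit_sell(price=100, qty=7): fills=none; bids=[-] asks=[#3:7@100 #2:1@101]
After op 4 [order #4] limit_buy(price=97, qty=1): fills=none; bids=[#4:1@97] asks=[#3:7@100 #2:1@101]
After op 5 [order #5] limit_buy(price=103, qty=6): fills=#5x#3:6@100; bids=[#4:1@97] asks=[#3:1@100 #2:1@101]
After op 6 [order #6] limit_sell(price=105, qty=1): fills=none; bids=[#4:1@97] asks=[#3:1@100 #2:1@101 #6:1@105]
After op 7 [order #7] limit_buy(price=105, qty=8): fills=#7x#3:1@100 #7x#2:1@101 #7x#6:1@105; bids=[#7:5@105 #4:1@97] asks=[-]
After op 8 [order #8] limit_buy(price=97, qty=1): fills=none; bids=[#7:5@105 #4:1@97 #8:1@97] asks=[-]
After op 9 [order #9] limit_sell(price=102, qty=9): fills=#7x#9:5@105; bids=[#4:1@97 #8:1@97] asks=[#9:4@102]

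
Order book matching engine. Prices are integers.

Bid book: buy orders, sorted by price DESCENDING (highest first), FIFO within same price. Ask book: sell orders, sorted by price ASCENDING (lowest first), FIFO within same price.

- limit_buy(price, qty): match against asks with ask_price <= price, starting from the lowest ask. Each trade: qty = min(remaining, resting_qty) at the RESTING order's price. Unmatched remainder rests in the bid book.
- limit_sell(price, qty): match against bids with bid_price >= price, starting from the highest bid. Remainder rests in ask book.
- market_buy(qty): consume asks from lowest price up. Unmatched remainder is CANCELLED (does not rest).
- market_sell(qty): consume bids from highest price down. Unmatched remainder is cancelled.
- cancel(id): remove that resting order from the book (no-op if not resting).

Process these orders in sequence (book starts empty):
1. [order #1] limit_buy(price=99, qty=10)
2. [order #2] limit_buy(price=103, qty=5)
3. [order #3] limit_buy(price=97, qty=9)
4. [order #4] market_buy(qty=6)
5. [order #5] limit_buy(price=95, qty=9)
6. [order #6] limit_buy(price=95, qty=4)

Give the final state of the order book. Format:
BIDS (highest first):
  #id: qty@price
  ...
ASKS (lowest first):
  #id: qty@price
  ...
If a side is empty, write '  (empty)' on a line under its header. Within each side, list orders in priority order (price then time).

After op 1 [order #1] limit_buy(price=99, qty=10): fills=none; bids=[#1:10@99] asks=[-]
After op 2 [order #2] limit_buy(price=103, qty=5): fills=none; bids=[#2:5@103 #1:10@99] asks=[-]
After op 3 [order #3] limit_buy(price=97, qty=9): fills=none; bids=[#2:5@103 #1:10@99 #3:9@97] asks=[-]
After op 4 [order #4] market_buy(qty=6): fills=none; bids=[#2:5@103 #1:10@99 #3:9@97] asks=[-]
After op 5 [order #5] limit_buy(price=95, qty=9): fills=none; bids=[#2:5@103 #1:10@99 #3:9@97 #5:9@95] asks=[-]
After op 6 [order #6] limit_buy(price=95, qty=4): fills=none; bids=[#2:5@103 #1:10@99 #3:9@97 #5:9@95 #6:4@95] asks=[-]

Answer: BIDS (highest first):
  #2: 5@103
  #1: 10@99
  #3: 9@97
  #5: 9@95
  #6: 4@95
ASKS (lowest first):
  (empty)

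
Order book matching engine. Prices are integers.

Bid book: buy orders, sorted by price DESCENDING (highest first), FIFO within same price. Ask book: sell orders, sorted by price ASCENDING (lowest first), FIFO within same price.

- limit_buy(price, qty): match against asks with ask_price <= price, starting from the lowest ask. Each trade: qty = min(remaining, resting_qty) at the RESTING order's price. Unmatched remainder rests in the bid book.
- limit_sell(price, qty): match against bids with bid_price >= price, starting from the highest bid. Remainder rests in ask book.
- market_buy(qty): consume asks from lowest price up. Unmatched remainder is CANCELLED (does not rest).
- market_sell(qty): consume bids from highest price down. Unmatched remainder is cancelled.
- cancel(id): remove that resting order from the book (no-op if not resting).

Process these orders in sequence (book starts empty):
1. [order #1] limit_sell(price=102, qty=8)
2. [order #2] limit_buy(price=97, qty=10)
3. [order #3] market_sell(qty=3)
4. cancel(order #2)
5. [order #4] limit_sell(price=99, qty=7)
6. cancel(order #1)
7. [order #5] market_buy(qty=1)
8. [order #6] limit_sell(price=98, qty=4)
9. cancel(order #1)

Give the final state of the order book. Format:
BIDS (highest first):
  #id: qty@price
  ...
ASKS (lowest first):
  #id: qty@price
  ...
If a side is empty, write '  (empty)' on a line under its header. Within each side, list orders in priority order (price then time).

Answer: BIDS (highest first):
  (empty)
ASKS (lowest first):
  #6: 4@98
  #4: 6@99

Derivation:
After op 1 [order #1] limit_sell(price=102, qty=8): fills=none; bids=[-] asks=[#1:8@102]
After op 2 [order #2] limit_buy(price=97, qty=10): fills=none; bids=[#2:10@97] asks=[#1:8@102]
After op 3 [order #3] market_sell(qty=3): fills=#2x#3:3@97; bids=[#2:7@97] asks=[#1:8@102]
After op 4 cancel(order #2): fills=none; bids=[-] asks=[#1:8@102]
After op 5 [order #4] limit_sell(price=99, qty=7): fills=none; bids=[-] asks=[#4:7@99 #1:8@102]
After op 6 cancel(order #1): fills=none; bids=[-] asks=[#4:7@99]
After op 7 [order #5] market_buy(qty=1): fills=#5x#4:1@99; bids=[-] asks=[#4:6@99]
After op 8 [order #6] limit_sell(price=98, qty=4): fills=none; bids=[-] asks=[#6:4@98 #4:6@99]
After op 9 cancel(order #1): fills=none; bids=[-] asks=[#6:4@98 #4:6@99]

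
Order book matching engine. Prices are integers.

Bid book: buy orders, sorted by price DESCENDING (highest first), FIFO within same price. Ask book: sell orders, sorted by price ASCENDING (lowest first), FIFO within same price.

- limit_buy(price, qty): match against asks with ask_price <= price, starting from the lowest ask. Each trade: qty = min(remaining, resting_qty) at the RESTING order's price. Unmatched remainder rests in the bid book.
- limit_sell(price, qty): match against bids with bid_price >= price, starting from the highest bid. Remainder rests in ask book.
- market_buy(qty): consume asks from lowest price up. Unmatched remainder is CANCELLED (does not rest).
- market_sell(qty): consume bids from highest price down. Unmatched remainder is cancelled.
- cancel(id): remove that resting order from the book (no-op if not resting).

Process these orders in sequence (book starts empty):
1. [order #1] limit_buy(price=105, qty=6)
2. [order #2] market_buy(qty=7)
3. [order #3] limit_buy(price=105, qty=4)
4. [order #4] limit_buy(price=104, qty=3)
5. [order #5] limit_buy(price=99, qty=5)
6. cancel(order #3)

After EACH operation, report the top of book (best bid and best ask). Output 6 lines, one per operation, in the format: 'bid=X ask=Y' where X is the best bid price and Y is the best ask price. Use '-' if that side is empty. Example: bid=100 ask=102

After op 1 [order #1] limit_buy(price=105, qty=6): fills=none; bids=[#1:6@105] asks=[-]
After op 2 [order #2] market_buy(qty=7): fills=none; bids=[#1:6@105] asks=[-]
After op 3 [order #3] limit_buy(price=105, qty=4): fills=none; bids=[#1:6@105 #3:4@105] asks=[-]
After op 4 [order #4] limit_buy(price=104, qty=3): fills=none; bids=[#1:6@105 #3:4@105 #4:3@104] asks=[-]
After op 5 [order #5] limit_buy(price=99, qty=5): fills=none; bids=[#1:6@105 #3:4@105 #4:3@104 #5:5@99] asks=[-]
After op 6 cancel(order #3): fills=none; bids=[#1:6@105 #4:3@104 #5:5@99] asks=[-]

Answer: bid=105 ask=-
bid=105 ask=-
bid=105 ask=-
bid=105 ask=-
bid=105 ask=-
bid=105 ask=-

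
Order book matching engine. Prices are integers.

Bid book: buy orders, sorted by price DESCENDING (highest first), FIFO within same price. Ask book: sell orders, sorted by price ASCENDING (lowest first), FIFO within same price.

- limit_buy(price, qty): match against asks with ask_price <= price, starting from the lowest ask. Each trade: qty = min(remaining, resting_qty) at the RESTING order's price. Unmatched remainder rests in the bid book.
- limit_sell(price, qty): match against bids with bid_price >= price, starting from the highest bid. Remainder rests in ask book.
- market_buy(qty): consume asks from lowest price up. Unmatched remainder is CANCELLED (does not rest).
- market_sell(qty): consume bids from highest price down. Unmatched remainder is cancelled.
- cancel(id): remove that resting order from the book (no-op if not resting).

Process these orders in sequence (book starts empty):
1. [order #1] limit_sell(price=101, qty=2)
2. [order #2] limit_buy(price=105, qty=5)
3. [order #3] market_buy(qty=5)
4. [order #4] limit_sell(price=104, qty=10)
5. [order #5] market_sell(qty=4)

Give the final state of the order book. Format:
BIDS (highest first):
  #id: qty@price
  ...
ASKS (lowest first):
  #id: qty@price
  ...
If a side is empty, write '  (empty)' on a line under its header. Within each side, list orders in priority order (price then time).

After op 1 [order #1] limit_sell(price=101, qty=2): fills=none; bids=[-] asks=[#1:2@101]
After op 2 [order #2] limit_buy(price=105, qty=5): fills=#2x#1:2@101; bids=[#2:3@105] asks=[-]
After op 3 [order #3] market_buy(qty=5): fills=none; bids=[#2:3@105] asks=[-]
After op 4 [order #4] limit_sell(price=104, qty=10): fills=#2x#4:3@105; bids=[-] asks=[#4:7@104]
After op 5 [order #5] market_sell(qty=4): fills=none; bids=[-] asks=[#4:7@104]

Answer: BIDS (highest first):
  (empty)
ASKS (lowest first):
  #4: 7@104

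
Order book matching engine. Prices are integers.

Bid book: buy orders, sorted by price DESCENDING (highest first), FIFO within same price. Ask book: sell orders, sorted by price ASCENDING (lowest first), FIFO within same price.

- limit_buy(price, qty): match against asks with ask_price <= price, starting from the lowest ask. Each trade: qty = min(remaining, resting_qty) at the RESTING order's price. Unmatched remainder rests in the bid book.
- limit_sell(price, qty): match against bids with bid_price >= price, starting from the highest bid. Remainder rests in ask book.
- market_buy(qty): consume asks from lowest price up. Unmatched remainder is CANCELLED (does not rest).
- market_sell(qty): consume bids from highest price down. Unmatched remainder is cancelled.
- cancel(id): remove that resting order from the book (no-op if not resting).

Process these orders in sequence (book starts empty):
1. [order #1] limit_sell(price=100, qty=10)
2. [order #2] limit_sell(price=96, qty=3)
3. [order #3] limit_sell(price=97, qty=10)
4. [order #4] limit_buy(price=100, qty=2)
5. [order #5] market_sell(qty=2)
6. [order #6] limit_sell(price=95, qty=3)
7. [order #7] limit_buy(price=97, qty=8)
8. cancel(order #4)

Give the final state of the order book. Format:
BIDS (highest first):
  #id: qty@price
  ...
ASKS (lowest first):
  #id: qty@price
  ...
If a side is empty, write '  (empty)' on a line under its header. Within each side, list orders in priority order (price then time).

Answer: BIDS (highest first):
  (empty)
ASKS (lowest first):
  #3: 6@97
  #1: 10@100

Derivation:
After op 1 [order #1] limit_sell(price=100, qty=10): fills=none; bids=[-] asks=[#1:10@100]
After op 2 [order #2] limit_sell(price=96, qty=3): fills=none; bids=[-] asks=[#2:3@96 #1:10@100]
After op 3 [order #3] limit_sell(price=97, qty=10): fills=none; bids=[-] asks=[#2:3@96 #3:10@97 #1:10@100]
After op 4 [order #4] limit_buy(price=100, qty=2): fills=#4x#2:2@96; bids=[-] asks=[#2:1@96 #3:10@97 #1:10@100]
After op 5 [order #5] market_sell(qty=2): fills=none; bids=[-] asks=[#2:1@96 #3:10@97 #1:10@100]
After op 6 [order #6] limit_sell(price=95, qty=3): fills=none; bids=[-] asks=[#6:3@95 #2:1@96 #3:10@97 #1:10@100]
After op 7 [order #7] limit_buy(price=97, qty=8): fills=#7x#6:3@95 #7x#2:1@96 #7x#3:4@97; bids=[-] asks=[#3:6@97 #1:10@100]
After op 8 cancel(order #4): fills=none; bids=[-] asks=[#3:6@97 #1:10@100]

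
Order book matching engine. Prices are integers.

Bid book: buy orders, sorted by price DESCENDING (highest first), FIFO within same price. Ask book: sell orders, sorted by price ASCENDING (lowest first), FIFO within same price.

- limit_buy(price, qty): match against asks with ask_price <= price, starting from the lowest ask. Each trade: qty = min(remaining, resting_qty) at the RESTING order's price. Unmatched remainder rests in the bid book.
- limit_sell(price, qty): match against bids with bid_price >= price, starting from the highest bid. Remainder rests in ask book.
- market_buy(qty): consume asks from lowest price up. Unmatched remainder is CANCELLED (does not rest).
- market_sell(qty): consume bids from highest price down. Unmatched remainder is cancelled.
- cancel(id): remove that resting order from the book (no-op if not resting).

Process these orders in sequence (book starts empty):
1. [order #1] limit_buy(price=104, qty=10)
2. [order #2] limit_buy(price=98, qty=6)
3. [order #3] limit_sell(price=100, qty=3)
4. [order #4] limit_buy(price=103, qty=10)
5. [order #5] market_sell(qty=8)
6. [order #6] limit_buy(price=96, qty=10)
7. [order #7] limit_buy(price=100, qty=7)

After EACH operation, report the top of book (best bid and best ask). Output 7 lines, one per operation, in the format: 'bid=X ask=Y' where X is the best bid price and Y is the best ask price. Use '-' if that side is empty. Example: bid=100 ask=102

Answer: bid=104 ask=-
bid=104 ask=-
bid=104 ask=-
bid=104 ask=-
bid=103 ask=-
bid=103 ask=-
bid=103 ask=-

Derivation:
After op 1 [order #1] limit_buy(price=104, qty=10): fills=none; bids=[#1:10@104] asks=[-]
After op 2 [order #2] limit_buy(price=98, qty=6): fills=none; bids=[#1:10@104 #2:6@98] asks=[-]
After op 3 [order #3] limit_sell(price=100, qty=3): fills=#1x#3:3@104; bids=[#1:7@104 #2:6@98] asks=[-]
After op 4 [order #4] limit_buy(price=103, qty=10): fills=none; bids=[#1:7@104 #4:10@103 #2:6@98] asks=[-]
After op 5 [order #5] market_sell(qty=8): fills=#1x#5:7@104 #4x#5:1@103; bids=[#4:9@103 #2:6@98] asks=[-]
After op 6 [order #6] limit_buy(price=96, qty=10): fills=none; bids=[#4:9@103 #2:6@98 #6:10@96] asks=[-]
After op 7 [order #7] limit_buy(price=100, qty=7): fills=none; bids=[#4:9@103 #7:7@100 #2:6@98 #6:10@96] asks=[-]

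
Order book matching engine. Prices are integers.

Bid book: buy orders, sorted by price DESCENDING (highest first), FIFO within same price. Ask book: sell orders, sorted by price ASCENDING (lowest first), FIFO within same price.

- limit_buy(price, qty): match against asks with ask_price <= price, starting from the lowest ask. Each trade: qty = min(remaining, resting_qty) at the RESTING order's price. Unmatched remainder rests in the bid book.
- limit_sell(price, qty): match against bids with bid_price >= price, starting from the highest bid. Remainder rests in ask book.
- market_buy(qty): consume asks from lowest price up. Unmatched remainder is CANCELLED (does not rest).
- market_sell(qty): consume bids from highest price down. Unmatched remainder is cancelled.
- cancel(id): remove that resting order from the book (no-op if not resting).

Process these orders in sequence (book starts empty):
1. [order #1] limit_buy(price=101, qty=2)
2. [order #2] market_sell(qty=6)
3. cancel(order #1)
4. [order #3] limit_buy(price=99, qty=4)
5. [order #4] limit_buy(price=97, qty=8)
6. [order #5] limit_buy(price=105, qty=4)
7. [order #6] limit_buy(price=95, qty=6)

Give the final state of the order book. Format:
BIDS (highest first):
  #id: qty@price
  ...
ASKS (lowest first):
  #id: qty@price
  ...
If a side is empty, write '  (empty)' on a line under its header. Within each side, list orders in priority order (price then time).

Answer: BIDS (highest first):
  #5: 4@105
  #3: 4@99
  #4: 8@97
  #6: 6@95
ASKS (lowest first):
  (empty)

Derivation:
After op 1 [order #1] limit_buy(price=101, qty=2): fills=none; bids=[#1:2@101] asks=[-]
After op 2 [order #2] market_sell(qty=6): fills=#1x#2:2@101; bids=[-] asks=[-]
After op 3 cancel(order #1): fills=none; bids=[-] asks=[-]
After op 4 [order #3] limit_buy(price=99, qty=4): fills=none; bids=[#3:4@99] asks=[-]
After op 5 [order #4] limit_buy(price=97, qty=8): fills=none; bids=[#3:4@99 #4:8@97] asks=[-]
After op 6 [order #5] limit_buy(price=105, qty=4): fills=none; bids=[#5:4@105 #3:4@99 #4:8@97] asks=[-]
After op 7 [order #6] limit_buy(price=95, qty=6): fills=none; bids=[#5:4@105 #3:4@99 #4:8@97 #6:6@95] asks=[-]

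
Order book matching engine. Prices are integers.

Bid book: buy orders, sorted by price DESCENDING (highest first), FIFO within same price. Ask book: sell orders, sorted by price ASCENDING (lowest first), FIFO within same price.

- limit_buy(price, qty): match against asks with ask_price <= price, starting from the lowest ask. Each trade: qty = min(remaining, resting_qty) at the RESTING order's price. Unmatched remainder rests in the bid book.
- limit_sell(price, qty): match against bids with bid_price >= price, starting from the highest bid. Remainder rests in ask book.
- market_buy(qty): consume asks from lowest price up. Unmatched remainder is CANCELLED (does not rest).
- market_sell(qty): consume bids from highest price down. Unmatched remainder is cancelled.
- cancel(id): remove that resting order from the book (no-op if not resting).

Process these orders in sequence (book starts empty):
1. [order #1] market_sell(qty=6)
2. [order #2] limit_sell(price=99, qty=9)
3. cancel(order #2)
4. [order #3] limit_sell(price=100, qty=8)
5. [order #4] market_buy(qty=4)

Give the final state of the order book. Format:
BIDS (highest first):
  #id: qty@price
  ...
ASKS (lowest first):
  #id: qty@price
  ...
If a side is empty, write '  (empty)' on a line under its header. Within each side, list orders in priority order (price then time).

Answer: BIDS (highest first):
  (empty)
ASKS (lowest first):
  #3: 4@100

Derivation:
After op 1 [order #1] market_sell(qty=6): fills=none; bids=[-] asks=[-]
After op 2 [order #2] limit_sell(price=99, qty=9): fills=none; bids=[-] asks=[#2:9@99]
After op 3 cancel(order #2): fills=none; bids=[-] asks=[-]
After op 4 [order #3] limit_sell(price=100, qty=8): fills=none; bids=[-] asks=[#3:8@100]
After op 5 [order #4] market_buy(qty=4): fills=#4x#3:4@100; bids=[-] asks=[#3:4@100]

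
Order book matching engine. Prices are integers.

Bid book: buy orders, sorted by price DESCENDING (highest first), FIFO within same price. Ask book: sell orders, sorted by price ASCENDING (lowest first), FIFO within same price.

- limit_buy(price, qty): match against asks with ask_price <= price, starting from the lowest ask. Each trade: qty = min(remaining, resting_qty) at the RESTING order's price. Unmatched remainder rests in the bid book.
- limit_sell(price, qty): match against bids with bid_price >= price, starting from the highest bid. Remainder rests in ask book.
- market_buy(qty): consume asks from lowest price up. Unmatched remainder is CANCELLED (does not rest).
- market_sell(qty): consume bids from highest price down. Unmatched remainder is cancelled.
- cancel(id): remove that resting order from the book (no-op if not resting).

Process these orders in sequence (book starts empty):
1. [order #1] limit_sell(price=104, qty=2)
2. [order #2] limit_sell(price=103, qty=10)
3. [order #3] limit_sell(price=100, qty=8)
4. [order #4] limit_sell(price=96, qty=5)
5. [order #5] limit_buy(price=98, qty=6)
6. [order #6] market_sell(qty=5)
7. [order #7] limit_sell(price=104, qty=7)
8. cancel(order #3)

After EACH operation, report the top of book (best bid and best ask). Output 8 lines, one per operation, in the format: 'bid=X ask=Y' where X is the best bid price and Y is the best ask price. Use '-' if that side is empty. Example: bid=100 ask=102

After op 1 [order #1] limit_sell(price=104, qty=2): fills=none; bids=[-] asks=[#1:2@104]
After op 2 [order #2] limit_sell(price=103, qty=10): fills=none; bids=[-] asks=[#2:10@103 #1:2@104]
After op 3 [order #3] limit_sell(price=100, qty=8): fills=none; bids=[-] asks=[#3:8@100 #2:10@103 #1:2@104]
After op 4 [order #4] limit_sell(price=96, qty=5): fills=none; bids=[-] asks=[#4:5@96 #3:8@100 #2:10@103 #1:2@104]
After op 5 [order #5] limit_buy(price=98, qty=6): fills=#5x#4:5@96; bids=[#5:1@98] asks=[#3:8@100 #2:10@103 #1:2@104]
After op 6 [order #6] market_sell(qty=5): fills=#5x#6:1@98; bids=[-] asks=[#3:8@100 #2:10@103 #1:2@104]
After op 7 [order #7] limit_sell(price=104, qty=7): fills=none; bids=[-] asks=[#3:8@100 #2:10@103 #1:2@104 #7:7@104]
After op 8 cancel(order #3): fills=none; bids=[-] asks=[#2:10@103 #1:2@104 #7:7@104]

Answer: bid=- ask=104
bid=- ask=103
bid=- ask=100
bid=- ask=96
bid=98 ask=100
bid=- ask=100
bid=- ask=100
bid=- ask=103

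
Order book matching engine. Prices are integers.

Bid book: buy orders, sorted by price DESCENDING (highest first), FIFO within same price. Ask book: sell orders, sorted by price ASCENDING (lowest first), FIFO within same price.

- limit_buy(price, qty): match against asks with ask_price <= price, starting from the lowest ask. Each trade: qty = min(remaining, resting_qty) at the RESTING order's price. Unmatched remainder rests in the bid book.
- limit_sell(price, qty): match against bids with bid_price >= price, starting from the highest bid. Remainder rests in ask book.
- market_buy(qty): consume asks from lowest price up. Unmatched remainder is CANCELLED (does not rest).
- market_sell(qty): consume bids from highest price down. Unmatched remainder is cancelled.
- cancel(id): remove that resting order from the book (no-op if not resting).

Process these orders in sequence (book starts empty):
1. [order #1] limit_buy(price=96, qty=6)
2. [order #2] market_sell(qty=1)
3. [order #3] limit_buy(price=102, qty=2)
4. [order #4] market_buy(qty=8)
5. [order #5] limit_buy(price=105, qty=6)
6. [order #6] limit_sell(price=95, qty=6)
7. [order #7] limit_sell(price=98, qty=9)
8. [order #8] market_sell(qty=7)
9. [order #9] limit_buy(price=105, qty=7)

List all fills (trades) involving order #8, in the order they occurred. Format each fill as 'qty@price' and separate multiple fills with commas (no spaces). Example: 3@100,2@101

After op 1 [order #1] limit_buy(price=96, qty=6): fills=none; bids=[#1:6@96] asks=[-]
After op 2 [order #2] market_sell(qty=1): fills=#1x#2:1@96; bids=[#1:5@96] asks=[-]
After op 3 [order #3] limit_buy(price=102, qty=2): fills=none; bids=[#3:2@102 #1:5@96] asks=[-]
After op 4 [order #4] market_buy(qty=8): fills=none; bids=[#3:2@102 #1:5@96] asks=[-]
After op 5 [order #5] limit_buy(price=105, qty=6): fills=none; bids=[#5:6@105 #3:2@102 #1:5@96] asks=[-]
After op 6 [order #6] limit_sell(price=95, qty=6): fills=#5x#6:6@105; bids=[#3:2@102 #1:5@96] asks=[-]
After op 7 [order #7] limit_sell(price=98, qty=9): fills=#3x#7:2@102; bids=[#1:5@96] asks=[#7:7@98]
After op 8 [order #8] market_sell(qty=7): fills=#1x#8:5@96; bids=[-] asks=[#7:7@98]
After op 9 [order #9] limit_buy(price=105, qty=7): fills=#9x#7:7@98; bids=[-] asks=[-]

Answer: 5@96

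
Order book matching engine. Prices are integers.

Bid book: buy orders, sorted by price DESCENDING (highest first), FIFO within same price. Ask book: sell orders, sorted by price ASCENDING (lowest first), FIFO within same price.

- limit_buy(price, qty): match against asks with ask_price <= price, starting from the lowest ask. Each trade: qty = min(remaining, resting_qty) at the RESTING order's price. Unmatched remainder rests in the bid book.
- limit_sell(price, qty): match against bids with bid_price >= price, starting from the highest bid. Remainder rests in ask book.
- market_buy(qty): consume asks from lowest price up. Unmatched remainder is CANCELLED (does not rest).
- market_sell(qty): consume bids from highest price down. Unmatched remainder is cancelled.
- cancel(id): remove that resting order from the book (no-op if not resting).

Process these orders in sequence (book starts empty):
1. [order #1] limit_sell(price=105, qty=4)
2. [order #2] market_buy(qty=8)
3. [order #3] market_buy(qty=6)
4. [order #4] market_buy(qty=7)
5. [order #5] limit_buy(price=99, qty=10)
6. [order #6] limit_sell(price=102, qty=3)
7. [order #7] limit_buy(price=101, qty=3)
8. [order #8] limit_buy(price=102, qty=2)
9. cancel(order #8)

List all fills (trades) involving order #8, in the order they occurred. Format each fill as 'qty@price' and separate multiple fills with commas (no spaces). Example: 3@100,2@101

Answer: 2@102

Derivation:
After op 1 [order #1] limit_sell(price=105, qty=4): fills=none; bids=[-] asks=[#1:4@105]
After op 2 [order #2] market_buy(qty=8): fills=#2x#1:4@105; bids=[-] asks=[-]
After op 3 [order #3] market_buy(qty=6): fills=none; bids=[-] asks=[-]
After op 4 [order #4] market_buy(qty=7): fills=none; bids=[-] asks=[-]
After op 5 [order #5] limit_buy(price=99, qty=10): fills=none; bids=[#5:10@99] asks=[-]
After op 6 [order #6] limit_sell(price=102, qty=3): fills=none; bids=[#5:10@99] asks=[#6:3@102]
After op 7 [order #7] limit_buy(price=101, qty=3): fills=none; bids=[#7:3@101 #5:10@99] asks=[#6:3@102]
After op 8 [order #8] limit_buy(price=102, qty=2): fills=#8x#6:2@102; bids=[#7:3@101 #5:10@99] asks=[#6:1@102]
After op 9 cancel(order #8): fills=none; bids=[#7:3@101 #5:10@99] asks=[#6:1@102]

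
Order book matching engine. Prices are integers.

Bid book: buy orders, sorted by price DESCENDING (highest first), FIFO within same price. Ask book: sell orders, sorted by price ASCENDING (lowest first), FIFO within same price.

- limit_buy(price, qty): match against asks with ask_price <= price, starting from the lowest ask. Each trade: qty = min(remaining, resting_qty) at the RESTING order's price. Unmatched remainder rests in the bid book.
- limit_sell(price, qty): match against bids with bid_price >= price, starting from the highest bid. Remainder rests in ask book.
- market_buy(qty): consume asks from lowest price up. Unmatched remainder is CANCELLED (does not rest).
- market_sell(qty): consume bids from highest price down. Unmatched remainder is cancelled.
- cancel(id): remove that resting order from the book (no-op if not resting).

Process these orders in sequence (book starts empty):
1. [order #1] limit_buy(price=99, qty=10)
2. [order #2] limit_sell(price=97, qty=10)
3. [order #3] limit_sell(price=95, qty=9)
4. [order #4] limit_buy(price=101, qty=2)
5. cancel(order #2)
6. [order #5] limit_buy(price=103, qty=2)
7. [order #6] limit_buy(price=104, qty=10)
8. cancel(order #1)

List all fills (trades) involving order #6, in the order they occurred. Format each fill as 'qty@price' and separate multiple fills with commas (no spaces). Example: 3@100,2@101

After op 1 [order #1] limit_buy(price=99, qty=10): fills=none; bids=[#1:10@99] asks=[-]
After op 2 [order #2] limit_sell(price=97, qty=10): fills=#1x#2:10@99; bids=[-] asks=[-]
After op 3 [order #3] limit_sell(price=95, qty=9): fills=none; bids=[-] asks=[#3:9@95]
After op 4 [order #4] limit_buy(price=101, qty=2): fills=#4x#3:2@95; bids=[-] asks=[#3:7@95]
After op 5 cancel(order #2): fills=none; bids=[-] asks=[#3:7@95]
After op 6 [order #5] limit_buy(price=103, qty=2): fills=#5x#3:2@95; bids=[-] asks=[#3:5@95]
After op 7 [order #6] limit_buy(price=104, qty=10): fills=#6x#3:5@95; bids=[#6:5@104] asks=[-]
After op 8 cancel(order #1): fills=none; bids=[#6:5@104] asks=[-]

Answer: 5@95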